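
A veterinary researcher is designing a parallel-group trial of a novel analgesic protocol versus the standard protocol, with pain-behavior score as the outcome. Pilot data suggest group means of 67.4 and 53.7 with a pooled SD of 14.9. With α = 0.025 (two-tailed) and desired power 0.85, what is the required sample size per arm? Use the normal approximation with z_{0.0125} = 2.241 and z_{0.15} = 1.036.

n = 26 per group

Cohen's d = |M₁ − M₂| / SD_pooled = |67.4 − 53.7| / 14.9 = 13.7 / 14.9 = 0.919.
For two independent groups with equal n: n = 2·((z_{α/2} + z_β) / d)².
z_{α/2} + z_β = 2.241 + 1.036 = 3.277.
n = 2 × (3.277 / 0.919)² = 2 × 3.566² = 2 × 12.72 = 25.4.
Round up to the next whole participant.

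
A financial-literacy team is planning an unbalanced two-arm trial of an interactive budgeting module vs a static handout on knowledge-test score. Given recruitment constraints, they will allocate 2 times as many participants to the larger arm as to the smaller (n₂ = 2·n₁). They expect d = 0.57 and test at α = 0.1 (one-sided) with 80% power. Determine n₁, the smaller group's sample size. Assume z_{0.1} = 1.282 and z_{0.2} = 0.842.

With allocation ratio k = n₂/n₁ = 2, Var(x̄₁−x̄₂) = σ²(1/n₁ + 1/(k·n₁)) = σ²·(k+1)/(k·n₁).
So n₁ = (1 + 1/k)·((z_{α} + z_β)/d)² = 1.500 × (2.124/0.57)².
n₁ = 1.500 × 13.89 = 20.8.
Round up: n₁ = 21, giving n₂ = 2 × 21 = 42.

n₁ = 21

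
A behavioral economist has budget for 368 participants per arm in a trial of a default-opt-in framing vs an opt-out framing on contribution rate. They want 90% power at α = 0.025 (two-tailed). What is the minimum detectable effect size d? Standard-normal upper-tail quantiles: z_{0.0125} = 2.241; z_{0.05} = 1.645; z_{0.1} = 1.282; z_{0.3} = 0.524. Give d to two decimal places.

d_min ≈ 0.26

For two independent groups of n = 368 each: d_min = (z_{α/2} + z_β)·√(2/n).
z-sum = 2.241 + 1.282 = 3.523.
d_min = 3.523 × √(2/368) = 3.523 × 0.0737 = 0.260.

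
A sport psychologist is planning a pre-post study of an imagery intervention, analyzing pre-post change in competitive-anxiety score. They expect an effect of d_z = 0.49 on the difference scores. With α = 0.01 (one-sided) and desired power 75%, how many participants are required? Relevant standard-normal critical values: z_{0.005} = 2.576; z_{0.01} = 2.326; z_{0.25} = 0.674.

For a paired (one-sample on differences) test: n = ((z_{α} + z_β) / d)².
z_{α} + z_β = 2.326 + 0.674 = 3.000.
n = (3.000 / 0.49)² = 6.122² = 37.48.
Round up.

n = 38 pairs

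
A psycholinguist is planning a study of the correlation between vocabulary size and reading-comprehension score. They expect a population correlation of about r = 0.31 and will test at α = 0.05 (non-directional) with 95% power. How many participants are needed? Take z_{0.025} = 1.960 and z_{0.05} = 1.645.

Fisher's z: C = ½·ln((1+r)/(1−r)) = ½·ln(1.8986) = 0.3205.
n = ((z_{α/2} + z_β)/C)² + 3.
(1.960 + 1.645) / 0.3205 = 3.605 / 0.3205 = 11.248.
n = 11.248² + 3 = 126.52 + 3 = 129.5.
Round up.

n = 130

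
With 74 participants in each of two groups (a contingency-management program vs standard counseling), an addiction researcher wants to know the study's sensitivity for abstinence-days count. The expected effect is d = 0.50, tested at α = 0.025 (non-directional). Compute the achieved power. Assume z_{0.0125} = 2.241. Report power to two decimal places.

For two equal groups, power = Φ(d·√(n/2) − z_{α/2}).
d·√(n/2) = 0.50 × √(74/2) = 0.50 × 6.083 = 3.041.
z_β = 3.041 − 2.241 = 0.800.
Power = Φ(0.800) = 0.788.

power ≈ 0.79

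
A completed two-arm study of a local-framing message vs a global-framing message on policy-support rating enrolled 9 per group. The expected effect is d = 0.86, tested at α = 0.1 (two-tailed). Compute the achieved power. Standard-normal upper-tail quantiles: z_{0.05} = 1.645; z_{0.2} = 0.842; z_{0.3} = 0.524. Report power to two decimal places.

power ≈ 0.57

For two equal groups, power = Φ(d·√(n/2) − z_{α/2}).
d·√(n/2) = 0.86 × √(9/2) = 0.86 × 2.121 = 1.824.
z_β = 1.824 − 1.645 = 0.179.
Power = Φ(0.179) = 0.571.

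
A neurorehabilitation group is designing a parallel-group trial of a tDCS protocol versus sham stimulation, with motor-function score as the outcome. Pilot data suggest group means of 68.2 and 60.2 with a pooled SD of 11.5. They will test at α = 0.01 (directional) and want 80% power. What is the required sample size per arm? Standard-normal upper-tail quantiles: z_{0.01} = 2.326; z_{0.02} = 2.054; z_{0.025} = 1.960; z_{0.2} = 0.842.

n = 42 per group

Cohen's d = |M₁ − M₂| / SD_pooled = |68.2 − 60.2| / 11.5 = 8.0 / 11.5 = 0.696.
For two independent groups with equal n: n = 2·((z_{α} + z_β) / d)².
z_{α} + z_β = 2.326 + 0.842 = 3.168.
n = 2 × (3.168 / 0.696)² = 2 × 4.552² = 2 × 20.72 = 41.4.
Round up to the next whole participant.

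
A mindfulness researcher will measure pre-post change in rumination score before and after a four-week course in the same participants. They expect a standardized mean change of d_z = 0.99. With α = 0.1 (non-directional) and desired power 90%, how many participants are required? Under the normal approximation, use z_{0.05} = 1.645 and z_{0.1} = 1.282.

For a paired (one-sample on differences) test: n = ((z_{α/2} + z_β) / d)².
z_{α/2} + z_β = 1.645 + 1.282 = 2.927.
n = (2.927 / 0.99)² = 2.957² = 8.74.
Round up.

n = 9 pairs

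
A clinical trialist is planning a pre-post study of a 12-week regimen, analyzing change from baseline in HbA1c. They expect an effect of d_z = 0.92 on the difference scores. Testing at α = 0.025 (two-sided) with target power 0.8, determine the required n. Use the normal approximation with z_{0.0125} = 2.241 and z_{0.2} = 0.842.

n = 12 pairs

For a paired (one-sample on differences) test: n = ((z_{α/2} + z_β) / d)².
z_{α/2} + z_β = 2.241 + 0.842 = 3.083.
n = (3.083 / 0.92)² = 3.351² = 11.23.
Round up.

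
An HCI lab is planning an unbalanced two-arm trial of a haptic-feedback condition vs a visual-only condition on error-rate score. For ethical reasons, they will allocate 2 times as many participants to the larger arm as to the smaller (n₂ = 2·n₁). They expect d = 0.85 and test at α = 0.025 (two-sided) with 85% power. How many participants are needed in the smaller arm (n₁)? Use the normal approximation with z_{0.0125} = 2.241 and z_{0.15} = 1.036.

With allocation ratio k = n₂/n₁ = 2, Var(x̄₁−x̄₂) = σ²(1/n₁ + 1/(k·n₁)) = σ²·(k+1)/(k·n₁).
So n₁ = (1 + 1/k)·((z_{α/2} + z_β)/d)² = 1.500 × (3.277/0.85)².
n₁ = 1.500 × 14.86 = 22.3.
Round up: n₁ = 23, giving n₂ = 2 × 23 = 46.

n₁ = 23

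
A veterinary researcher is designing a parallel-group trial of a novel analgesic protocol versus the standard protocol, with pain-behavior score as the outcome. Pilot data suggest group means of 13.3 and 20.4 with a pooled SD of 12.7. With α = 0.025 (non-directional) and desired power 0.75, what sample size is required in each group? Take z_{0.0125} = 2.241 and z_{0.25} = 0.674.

Cohen's d = |M₁ − M₂| / SD_pooled = |13.3 − 20.4| / 12.7 = 7.1 / 12.7 = 0.559.
For two independent groups with equal n: n = 2·((z_{α/2} + z_β) / d)².
z_{α/2} + z_β = 2.241 + 0.674 = 2.915.
n = 2 × (2.915 / 0.559)² = 2 × 5.215² = 2 × 27.19 = 54.4.
Round up to the next whole participant.

n = 55 per group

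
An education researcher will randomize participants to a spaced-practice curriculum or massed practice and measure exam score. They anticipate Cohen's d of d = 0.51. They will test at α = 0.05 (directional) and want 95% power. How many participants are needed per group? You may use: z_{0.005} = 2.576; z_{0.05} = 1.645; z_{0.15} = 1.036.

n = 84 per group

For two independent groups with equal n: n = 2·((z_{α} + z_β) / d)².
z_{α} + z_β = 1.645 + 1.645 = 3.290.
n = 2 × (3.290 / 0.51)² = 2 × 6.451² = 2 × 41.62 = 83.2.
Round up to the next whole participant.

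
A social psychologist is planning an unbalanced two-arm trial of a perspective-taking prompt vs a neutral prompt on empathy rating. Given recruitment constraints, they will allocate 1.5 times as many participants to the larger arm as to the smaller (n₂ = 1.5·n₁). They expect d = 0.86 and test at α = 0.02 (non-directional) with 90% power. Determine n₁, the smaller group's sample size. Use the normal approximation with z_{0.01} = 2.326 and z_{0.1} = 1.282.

n₁ = 30

With allocation ratio k = n₂/n₁ = 1.5, Var(x̄₁−x̄₂) = σ²(1/n₁ + 1/(k·n₁)) = σ²·(k+1)/(k·n₁).
So n₁ = (1 + 1/k)·((z_{α/2} + z_β)/d)² = 1.667 × (3.608/0.86)².
n₁ = 1.667 × 17.60 = 29.3.
Round up: n₁ = 30, giving n₂ = 1.5 × 30 = 45.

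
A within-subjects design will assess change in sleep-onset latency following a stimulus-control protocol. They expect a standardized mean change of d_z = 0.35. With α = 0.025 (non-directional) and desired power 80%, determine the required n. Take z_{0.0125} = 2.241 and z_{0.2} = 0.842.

n = 78 pairs

For a paired (one-sample on differences) test: n = ((z_{α/2} + z_β) / d)².
z_{α/2} + z_β = 2.241 + 0.842 = 3.083.
n = (3.083 / 0.35)² = 8.809² = 77.59.
Round up.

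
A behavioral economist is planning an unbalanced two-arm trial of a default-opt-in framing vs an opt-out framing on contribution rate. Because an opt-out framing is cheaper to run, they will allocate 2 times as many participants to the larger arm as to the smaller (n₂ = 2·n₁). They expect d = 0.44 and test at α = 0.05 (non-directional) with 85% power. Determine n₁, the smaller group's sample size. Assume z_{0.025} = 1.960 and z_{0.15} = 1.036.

n₁ = 70

With allocation ratio k = n₂/n₁ = 2, Var(x̄₁−x̄₂) = σ²(1/n₁ + 1/(k·n₁)) = σ²·(k+1)/(k·n₁).
So n₁ = (1 + 1/k)·((z_{α/2} + z_β)/d)² = 1.500 × (2.996/0.44)².
n₁ = 1.500 × 46.36 = 69.5.
Round up: n₁ = 70, giving n₂ = 2 × 70 = 140.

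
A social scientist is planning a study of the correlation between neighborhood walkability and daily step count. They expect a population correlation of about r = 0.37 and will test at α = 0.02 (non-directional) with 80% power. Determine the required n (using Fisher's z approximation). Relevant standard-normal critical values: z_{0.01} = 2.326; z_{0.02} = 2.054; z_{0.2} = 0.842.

Fisher's z: C = ½·ln((1+r)/(1−r)) = ½·ln(2.1746) = 0.3884.
n = ((z_{α/2} + z_β)/C)² + 3.
(2.326 + 0.842) / 0.3884 = 3.168 / 0.3884 = 8.157.
n = 8.157² + 3 = 66.53 + 3 = 69.5.
Round up.

n = 70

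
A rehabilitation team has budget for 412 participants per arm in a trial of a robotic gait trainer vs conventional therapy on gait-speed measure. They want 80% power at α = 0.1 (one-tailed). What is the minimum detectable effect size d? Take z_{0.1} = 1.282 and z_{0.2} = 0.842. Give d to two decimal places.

d_min ≈ 0.15

For two independent groups of n = 412 each: d_min = (z_{α} + z_β)·√(2/n).
z-sum = 1.282 + 0.842 = 2.124.
d_min = 2.124 × √(2/412) = 2.124 × 0.0697 = 0.148.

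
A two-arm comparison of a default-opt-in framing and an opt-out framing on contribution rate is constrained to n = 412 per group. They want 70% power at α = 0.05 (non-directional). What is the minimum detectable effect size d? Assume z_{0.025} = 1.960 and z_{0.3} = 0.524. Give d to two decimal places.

For two independent groups of n = 412 each: d_min = (z_{α/2} + z_β)·√(2/n).
z-sum = 1.960 + 0.524 = 2.484.
d_min = 2.484 × √(2/412) = 2.484 × 0.0697 = 0.173.

d_min ≈ 0.17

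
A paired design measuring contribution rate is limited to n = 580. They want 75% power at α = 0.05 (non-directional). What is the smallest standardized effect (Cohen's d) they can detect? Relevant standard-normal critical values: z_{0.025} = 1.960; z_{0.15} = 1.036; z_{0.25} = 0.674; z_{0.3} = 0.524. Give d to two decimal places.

d_min ≈ 0.11

For a single sample (or paired design) of n = 580: d_min = (z_{α/2} + z_β)/√n.
z-sum = 1.960 + 0.674 = 2.634.
d_min = 2.634 / √580 = 2.634 / 24.083 = 0.109.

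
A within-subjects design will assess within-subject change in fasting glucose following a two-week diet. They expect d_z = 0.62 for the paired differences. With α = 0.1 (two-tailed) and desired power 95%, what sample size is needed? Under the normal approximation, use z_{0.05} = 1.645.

For a paired (one-sample on differences) test: n = ((z_{α/2} + z_β) / d)².
z_{α/2} + z_β = 1.645 + 1.645 = 3.290.
n = (3.290 / 0.62)² = 5.306² = 28.16.
Round up.

n = 29 pairs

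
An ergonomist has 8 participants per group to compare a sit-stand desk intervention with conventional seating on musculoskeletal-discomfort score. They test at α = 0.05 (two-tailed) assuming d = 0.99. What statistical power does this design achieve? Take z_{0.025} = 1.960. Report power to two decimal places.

For two equal groups, power = Φ(d·√(n/2) − z_{α/2}).
d·√(n/2) = 0.99 × √(8/2) = 0.99 × 2.000 = 1.980.
z_β = 1.980 − 1.960 = 0.020.
Power = Φ(0.020) = 0.508.

power ≈ 0.51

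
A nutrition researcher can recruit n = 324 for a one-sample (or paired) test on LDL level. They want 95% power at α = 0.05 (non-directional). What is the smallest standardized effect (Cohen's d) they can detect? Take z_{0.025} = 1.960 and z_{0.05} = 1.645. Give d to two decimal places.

For a single sample (or paired design) of n = 324: d_min = (z_{α/2} + z_β)/√n.
z-sum = 1.960 + 1.645 = 3.605.
d_min = 3.605 / √324 = 3.605 / 18.000 = 0.200.

d_min ≈ 0.20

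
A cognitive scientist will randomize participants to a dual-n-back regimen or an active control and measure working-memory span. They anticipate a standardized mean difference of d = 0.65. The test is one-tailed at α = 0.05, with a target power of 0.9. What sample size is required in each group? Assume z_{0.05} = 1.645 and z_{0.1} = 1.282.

n = 41 per group

For two independent groups with equal n: n = 2·((z_{α} + z_β) / d)².
z_{α} + z_β = 1.645 + 1.282 = 2.927.
n = 2 × (2.927 / 0.65)² = 2 × 4.503² = 2 × 20.28 = 40.6.
Round up to the next whole participant.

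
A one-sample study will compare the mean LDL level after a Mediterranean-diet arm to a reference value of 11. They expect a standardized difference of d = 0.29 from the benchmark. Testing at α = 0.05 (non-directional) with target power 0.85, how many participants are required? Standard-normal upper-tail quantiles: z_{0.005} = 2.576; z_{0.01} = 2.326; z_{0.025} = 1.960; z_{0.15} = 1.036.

For a one-sample test: n = ((z_{α/2} + z_β) / d)².
z_{α/2} + z_β = 1.960 + 1.036 = 2.996.
n = (2.996 / 0.29)² = 10.331² = 106.73.
Round up.

n = 107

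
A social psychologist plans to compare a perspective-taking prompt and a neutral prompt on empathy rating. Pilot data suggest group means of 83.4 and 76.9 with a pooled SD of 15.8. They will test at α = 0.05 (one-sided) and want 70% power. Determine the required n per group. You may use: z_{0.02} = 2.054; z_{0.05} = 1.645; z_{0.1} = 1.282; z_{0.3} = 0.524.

n = 56 per group

Cohen's d = |M₁ − M₂| / SD_pooled = |83.4 − 76.9| / 15.8 = 6.5 / 15.8 = 0.411.
For two independent groups with equal n: n = 2·((z_{α} + z_β) / d)².
z_{α} + z_β = 1.645 + 0.524 = 2.169.
n = 2 × (2.169 / 0.411)² = 2 × 5.277² = 2 × 27.85 = 55.7.
Round up to the next whole participant.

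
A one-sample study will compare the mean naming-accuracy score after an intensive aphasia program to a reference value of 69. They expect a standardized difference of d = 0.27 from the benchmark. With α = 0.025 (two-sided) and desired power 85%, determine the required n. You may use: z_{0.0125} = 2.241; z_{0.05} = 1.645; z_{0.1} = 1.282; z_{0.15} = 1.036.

For a one-sample test: n = ((z_{α/2} + z_β) / d)².
z_{α/2} + z_β = 2.241 + 1.036 = 3.277.
n = (3.277 / 0.27)² = 12.137² = 147.31.
Round up.

n = 148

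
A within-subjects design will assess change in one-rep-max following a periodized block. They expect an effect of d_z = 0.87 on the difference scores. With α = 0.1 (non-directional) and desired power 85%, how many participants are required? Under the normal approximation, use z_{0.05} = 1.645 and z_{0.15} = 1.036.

For a paired (one-sample on differences) test: n = ((z_{α/2} + z_β) / d)².
z_{α/2} + z_β = 1.645 + 1.036 = 2.681.
n = (2.681 / 0.87)² = 3.082² = 9.50.
Round up.

n = 10 pairs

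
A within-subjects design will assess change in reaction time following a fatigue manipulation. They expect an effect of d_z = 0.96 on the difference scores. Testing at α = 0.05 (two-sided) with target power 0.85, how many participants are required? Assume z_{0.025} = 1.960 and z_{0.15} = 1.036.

For a paired (one-sample on differences) test: n = ((z_{α/2} + z_β) / d)².
z_{α/2} + z_β = 1.960 + 1.036 = 2.996.
n = (2.996 / 0.96)² = 3.121² = 9.74.
Round up.

n = 10 pairs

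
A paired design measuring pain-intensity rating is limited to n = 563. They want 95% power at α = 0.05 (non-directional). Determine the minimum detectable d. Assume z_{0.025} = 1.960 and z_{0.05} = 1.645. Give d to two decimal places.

For a single sample (or paired design) of n = 563: d_min = (z_{α/2} + z_β)/√n.
z-sum = 1.960 + 1.645 = 3.605.
d_min = 3.605 / √563 = 3.605 / 23.728 = 0.152.

d_min ≈ 0.15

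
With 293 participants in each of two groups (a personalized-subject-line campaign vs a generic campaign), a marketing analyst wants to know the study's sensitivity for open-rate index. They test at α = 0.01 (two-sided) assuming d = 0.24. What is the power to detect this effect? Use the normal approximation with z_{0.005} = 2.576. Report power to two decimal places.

power ≈ 0.63

For two equal groups, power = Φ(d·√(n/2) − z_{α/2}).
d·√(n/2) = 0.24 × √(293/2) = 0.24 × 12.104 = 2.905.
z_β = 2.905 − 2.576 = 0.329.
Power = Φ(0.329) = 0.629.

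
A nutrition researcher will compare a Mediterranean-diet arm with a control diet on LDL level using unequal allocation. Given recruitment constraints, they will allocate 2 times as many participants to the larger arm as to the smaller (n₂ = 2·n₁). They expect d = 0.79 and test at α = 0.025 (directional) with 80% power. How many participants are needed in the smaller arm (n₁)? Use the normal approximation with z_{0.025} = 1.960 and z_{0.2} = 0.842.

n₁ = 19

With allocation ratio k = n₂/n₁ = 2, Var(x̄₁−x̄₂) = σ²(1/n₁ + 1/(k·n₁)) = σ²·(k+1)/(k·n₁).
So n₁ = (1 + 1/k)·((z_{α} + z_β)/d)² = 1.500 × (2.802/0.79)².
n₁ = 1.500 × 12.58 = 18.9.
Round up: n₁ = 19, giving n₂ = 2 × 19 = 38.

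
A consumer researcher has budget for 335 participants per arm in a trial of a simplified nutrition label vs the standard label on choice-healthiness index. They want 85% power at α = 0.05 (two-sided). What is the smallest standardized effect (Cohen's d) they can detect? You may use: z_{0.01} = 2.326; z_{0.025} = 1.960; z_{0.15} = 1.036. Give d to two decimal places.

For two independent groups of n = 335 each: d_min = (z_{α/2} + z_β)·√(2/n).
z-sum = 1.960 + 1.036 = 2.996.
d_min = 2.996 × √(2/335) = 2.996 × 0.0773 = 0.231.

d_min ≈ 0.23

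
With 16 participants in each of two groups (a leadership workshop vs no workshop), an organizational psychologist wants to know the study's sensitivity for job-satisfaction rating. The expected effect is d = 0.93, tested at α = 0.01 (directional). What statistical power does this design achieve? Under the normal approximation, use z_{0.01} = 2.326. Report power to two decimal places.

For two equal groups, power = Φ(d·√(n/2) − z_{α}).
d·√(n/2) = 0.93 × √(16/2) = 0.93 × 2.828 = 2.630.
z_β = 2.630 − 2.326 = 0.304.
Power = Φ(0.304) = 0.620.

power ≈ 0.62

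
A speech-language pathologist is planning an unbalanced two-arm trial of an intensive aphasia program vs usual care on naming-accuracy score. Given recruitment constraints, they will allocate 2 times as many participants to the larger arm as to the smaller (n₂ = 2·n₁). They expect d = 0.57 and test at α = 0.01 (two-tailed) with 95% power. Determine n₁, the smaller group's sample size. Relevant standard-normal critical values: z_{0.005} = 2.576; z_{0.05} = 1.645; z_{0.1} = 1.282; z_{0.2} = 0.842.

n₁ = 83

With allocation ratio k = n₂/n₁ = 2, Var(x̄₁−x̄₂) = σ²(1/n₁ + 1/(k·n₁)) = σ²·(k+1)/(k·n₁).
So n₁ = (1 + 1/k)·((z_{α/2} + z_β)/d)² = 1.500 × (4.221/0.57)².
n₁ = 1.500 × 54.84 = 82.3.
Round up: n₁ = 83, giving n₂ = 2 × 83 = 166.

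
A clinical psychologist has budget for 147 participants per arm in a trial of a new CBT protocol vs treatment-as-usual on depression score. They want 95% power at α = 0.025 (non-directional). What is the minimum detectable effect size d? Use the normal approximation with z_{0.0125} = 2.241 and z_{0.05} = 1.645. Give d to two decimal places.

For two independent groups of n = 147 each: d_min = (z_{α/2} + z_β)·√(2/n).
z-sum = 2.241 + 1.645 = 3.886.
d_min = 3.886 × √(2/147) = 3.886 × 0.1166 = 0.453.

d_min ≈ 0.45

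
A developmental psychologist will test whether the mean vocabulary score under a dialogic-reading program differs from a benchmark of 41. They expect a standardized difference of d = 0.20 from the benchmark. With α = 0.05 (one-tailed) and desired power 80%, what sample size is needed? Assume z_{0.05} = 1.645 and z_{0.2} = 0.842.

n = 155

For a one-sample test: n = ((z_{α} + z_β) / d)².
z_{α} + z_β = 1.645 + 0.842 = 2.487.
n = (2.487 / 0.20)² = 12.435² = 154.63.
Round up.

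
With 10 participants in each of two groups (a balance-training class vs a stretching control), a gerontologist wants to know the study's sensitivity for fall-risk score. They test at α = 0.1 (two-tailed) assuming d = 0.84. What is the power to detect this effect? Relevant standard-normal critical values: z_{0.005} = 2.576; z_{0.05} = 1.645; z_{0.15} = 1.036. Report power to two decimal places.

For two equal groups, power = Φ(d·√(n/2) − z_{α/2}).
d·√(n/2) = 0.84 × √(10/2) = 0.84 × 2.236 = 1.878.
z_β = 1.878 − 1.645 = 0.233.
Power = Φ(0.233) = 0.592.

power ≈ 0.59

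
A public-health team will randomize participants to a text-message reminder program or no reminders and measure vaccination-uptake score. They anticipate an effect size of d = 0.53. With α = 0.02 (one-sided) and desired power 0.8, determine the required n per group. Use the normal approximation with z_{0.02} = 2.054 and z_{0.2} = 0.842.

n = 60 per group

For two independent groups with equal n: n = 2·((z_{α} + z_β) / d)².
z_{α} + z_β = 2.054 + 0.842 = 2.896.
n = 2 × (2.896 / 0.53)² = 2 × 5.464² = 2 × 29.86 = 59.7.
Round up to the next whole participant.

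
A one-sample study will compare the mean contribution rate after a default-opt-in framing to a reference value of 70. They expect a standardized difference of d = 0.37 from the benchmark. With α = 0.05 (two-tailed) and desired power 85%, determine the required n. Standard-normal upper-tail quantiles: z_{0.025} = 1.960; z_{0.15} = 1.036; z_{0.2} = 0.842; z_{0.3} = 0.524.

For a one-sample test: n = ((z_{α/2} + z_β) / d)².
z_{α/2} + z_β = 1.960 + 1.036 = 2.996.
n = (2.996 / 0.37)² = 8.097² = 65.57.
Round up.

n = 66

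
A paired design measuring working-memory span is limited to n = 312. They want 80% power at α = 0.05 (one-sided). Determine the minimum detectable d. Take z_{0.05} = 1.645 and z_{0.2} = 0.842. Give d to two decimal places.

d_min ≈ 0.14

For a single sample (or paired design) of n = 312: d_min = (z_{α} + z_β)/√n.
z-sum = 1.645 + 0.842 = 2.487.
d_min = 2.487 / √312 = 2.487 / 17.664 = 0.141.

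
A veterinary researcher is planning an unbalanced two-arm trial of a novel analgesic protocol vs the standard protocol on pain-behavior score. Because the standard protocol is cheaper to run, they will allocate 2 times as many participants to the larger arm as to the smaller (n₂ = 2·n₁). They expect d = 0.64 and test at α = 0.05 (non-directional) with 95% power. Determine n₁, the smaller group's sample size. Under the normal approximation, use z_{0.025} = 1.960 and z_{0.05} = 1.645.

n₁ = 48

With allocation ratio k = n₂/n₁ = 2, Var(x̄₁−x̄₂) = σ²(1/n₁ + 1/(k·n₁)) = σ²·(k+1)/(k·n₁).
So n₁ = (1 + 1/k)·((z_{α/2} + z_β)/d)² = 1.500 × (3.605/0.64)².
n₁ = 1.500 × 31.73 = 47.6.
Round up: n₁ = 48, giving n₂ = 2 × 48 = 96.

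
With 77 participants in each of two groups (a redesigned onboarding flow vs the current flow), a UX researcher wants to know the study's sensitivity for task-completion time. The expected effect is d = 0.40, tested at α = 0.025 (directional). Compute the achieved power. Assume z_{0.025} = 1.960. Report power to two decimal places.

For two equal groups, power = Φ(d·√(n/2) − z_{α}).
d·√(n/2) = 0.40 × √(77/2) = 0.40 × 6.205 = 2.482.
z_β = 2.482 − 1.960 = 0.522.
Power = Φ(0.522) = 0.699.

power ≈ 0.70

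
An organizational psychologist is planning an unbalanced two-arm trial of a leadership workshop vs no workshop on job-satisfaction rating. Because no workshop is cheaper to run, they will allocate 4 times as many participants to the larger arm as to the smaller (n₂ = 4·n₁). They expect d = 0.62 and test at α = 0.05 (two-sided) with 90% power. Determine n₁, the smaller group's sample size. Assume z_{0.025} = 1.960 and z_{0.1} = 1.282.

n₁ = 35

With allocation ratio k = n₂/n₁ = 4, Var(x̄₁−x̄₂) = σ²(1/n₁ + 1/(k·n₁)) = σ²·(k+1)/(k·n₁).
So n₁ = (1 + 1/k)·((z_{α/2} + z_β)/d)² = 1.250 × (3.242/0.62)².
n₁ = 1.250 × 27.34 = 34.2.
Round up: n₁ = 35, giving n₂ = 4 × 35 = 140.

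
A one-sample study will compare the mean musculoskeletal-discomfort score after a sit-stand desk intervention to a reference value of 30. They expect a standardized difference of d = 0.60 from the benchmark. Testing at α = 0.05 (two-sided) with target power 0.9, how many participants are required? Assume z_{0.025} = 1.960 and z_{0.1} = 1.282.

n = 30

For a one-sample test: n = ((z_{α/2} + z_β) / d)².
z_{α/2} + z_β = 1.960 + 1.282 = 3.242.
n = (3.242 / 0.60)² = 5.403² = 29.20.
Round up.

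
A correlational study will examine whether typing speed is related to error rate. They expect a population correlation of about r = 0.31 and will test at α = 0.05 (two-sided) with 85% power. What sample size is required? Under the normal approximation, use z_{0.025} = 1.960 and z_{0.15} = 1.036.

n = 91

Fisher's z: C = ½·ln((1+r)/(1−r)) = ½·ln(1.8986) = 0.3205.
n = ((z_{α/2} + z_β)/C)² + 3.
(1.960 + 1.036) / 0.3205 = 2.996 / 0.3205 = 9.348.
n = 9.348² + 3 = 87.38 + 3 = 90.4.
Round up.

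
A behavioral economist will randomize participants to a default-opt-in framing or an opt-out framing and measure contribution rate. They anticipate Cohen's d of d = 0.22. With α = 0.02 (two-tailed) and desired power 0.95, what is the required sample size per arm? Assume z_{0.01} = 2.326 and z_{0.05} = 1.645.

For two independent groups with equal n: n = 2·((z_{α/2} + z_β) / d)².
z_{α/2} + z_β = 2.326 + 1.645 = 3.971.
n = 2 × (3.971 / 0.22)² = 2 × 18.050² = 2 × 325.80 = 651.6.
Round up to the next whole participant.

n = 652 per group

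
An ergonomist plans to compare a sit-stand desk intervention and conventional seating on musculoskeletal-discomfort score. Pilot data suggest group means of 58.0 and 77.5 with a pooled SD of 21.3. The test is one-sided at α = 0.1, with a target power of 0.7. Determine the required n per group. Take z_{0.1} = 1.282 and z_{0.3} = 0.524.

Cohen's d = |M₁ − M₂| / SD_pooled = |58.0 − 77.5| / 21.3 = 19.5 / 21.3 = 0.915.
For two independent groups with equal n: n = 2·((z_{α} + z_β) / d)².
z_{α} + z_β = 1.282 + 0.524 = 1.806.
n = 2 × (1.806 / 0.915)² = 2 × 1.974² = 2 × 3.90 = 7.8.
Round up to the next whole participant.

n = 8 per group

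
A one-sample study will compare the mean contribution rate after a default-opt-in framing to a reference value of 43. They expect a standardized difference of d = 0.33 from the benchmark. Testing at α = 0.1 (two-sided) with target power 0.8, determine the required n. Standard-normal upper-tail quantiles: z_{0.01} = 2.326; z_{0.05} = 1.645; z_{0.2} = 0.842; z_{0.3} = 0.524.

For a one-sample test: n = ((z_{α/2} + z_β) / d)².
z_{α/2} + z_β = 1.645 + 0.842 = 2.487.
n = (2.487 / 0.33)² = 7.536² = 56.80.
Round up.

n = 57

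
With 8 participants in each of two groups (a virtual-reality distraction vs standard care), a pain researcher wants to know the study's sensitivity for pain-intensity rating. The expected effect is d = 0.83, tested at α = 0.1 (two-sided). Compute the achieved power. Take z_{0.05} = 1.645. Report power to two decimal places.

For two equal groups, power = Φ(d·√(n/2) − z_{α/2}).
d·√(n/2) = 0.83 × √(8/2) = 0.83 × 2.000 = 1.660.
z_β = 1.660 − 1.645 = 0.015.
Power = Φ(0.015) = 0.506.

power ≈ 0.51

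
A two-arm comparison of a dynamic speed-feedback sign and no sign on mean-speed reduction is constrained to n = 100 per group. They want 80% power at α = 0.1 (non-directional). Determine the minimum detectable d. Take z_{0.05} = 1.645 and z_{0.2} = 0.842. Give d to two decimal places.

d_min ≈ 0.35

For two independent groups of n = 100 each: d_min = (z_{α/2} + z_β)·√(2/n).
z-sum = 1.645 + 0.842 = 2.487.
d_min = 2.487 × √(2/100) = 2.487 × 0.1414 = 0.352.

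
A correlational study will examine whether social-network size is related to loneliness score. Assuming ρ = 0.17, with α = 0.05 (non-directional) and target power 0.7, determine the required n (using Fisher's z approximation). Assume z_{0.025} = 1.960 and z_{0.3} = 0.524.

n = 213

Fisher's z: C = ½·ln((1+r)/(1−r)) = ½·ln(1.4096) = 0.1717.
n = ((z_{α/2} + z_β)/C)² + 3.
(1.960 + 0.524) / 0.1717 = 2.484 / 0.1717 = 14.467.
n = 14.467² + 3 = 209.30 + 3 = 212.3.
Round up.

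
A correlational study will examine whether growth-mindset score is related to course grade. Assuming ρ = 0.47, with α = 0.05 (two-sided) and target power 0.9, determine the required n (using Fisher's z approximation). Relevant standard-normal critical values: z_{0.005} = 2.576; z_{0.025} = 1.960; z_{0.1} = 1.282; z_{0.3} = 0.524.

n = 44

Fisher's z: C = ½·ln((1+r)/(1−r)) = ½·ln(2.7736) = 0.5101.
n = ((z_{α/2} + z_β)/C)² + 3.
(1.960 + 1.282) / 0.5101 = 3.242 / 0.5101 = 6.356.
n = 6.356² + 3 = 40.39 + 3 = 43.4.
Round up.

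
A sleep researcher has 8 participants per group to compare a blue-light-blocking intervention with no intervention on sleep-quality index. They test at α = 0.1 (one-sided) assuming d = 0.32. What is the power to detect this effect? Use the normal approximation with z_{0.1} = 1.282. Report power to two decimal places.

power ≈ 0.26

For two equal groups, power = Φ(d·√(n/2) − z_{α}).
d·√(n/2) = 0.32 × √(8/2) = 0.32 × 2.000 = 0.640.
z_β = 0.640 − 1.282 = -0.642.
Power = Φ(-0.642) = 0.260.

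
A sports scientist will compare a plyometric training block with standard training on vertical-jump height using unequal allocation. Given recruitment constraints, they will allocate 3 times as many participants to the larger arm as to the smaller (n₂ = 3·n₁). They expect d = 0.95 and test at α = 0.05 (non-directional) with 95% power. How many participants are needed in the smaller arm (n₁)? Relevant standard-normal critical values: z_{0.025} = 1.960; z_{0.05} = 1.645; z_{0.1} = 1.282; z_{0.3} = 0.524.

n₁ = 20

With allocation ratio k = n₂/n₁ = 3, Var(x̄₁−x̄₂) = σ²(1/n₁ + 1/(k·n₁)) = σ²·(k+1)/(k·n₁).
So n₁ = (1 + 1/k)·((z_{α/2} + z_β)/d)² = 1.333 × (3.605/0.95)².
n₁ = 1.333 × 14.40 = 19.2.
Round up: n₁ = 20, giving n₂ = 3 × 20 = 60.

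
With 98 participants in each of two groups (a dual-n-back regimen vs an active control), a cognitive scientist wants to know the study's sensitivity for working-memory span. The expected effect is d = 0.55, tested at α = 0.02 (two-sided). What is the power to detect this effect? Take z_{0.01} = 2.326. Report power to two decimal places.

For two equal groups, power = Φ(d·√(n/2) − z_{α/2}).
d·√(n/2) = 0.55 × √(98/2) = 0.55 × 7.000 = 3.850.
z_β = 3.850 − 2.326 = 1.524.
Power = Φ(1.524) = 0.936.

power ≈ 0.94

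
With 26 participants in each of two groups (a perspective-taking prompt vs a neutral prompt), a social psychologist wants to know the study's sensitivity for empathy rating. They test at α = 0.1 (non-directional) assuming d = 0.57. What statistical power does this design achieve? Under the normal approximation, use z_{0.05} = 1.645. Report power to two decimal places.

power ≈ 0.66

For two equal groups, power = Φ(d·√(n/2) − z_{α/2}).
d·√(n/2) = 0.57 × √(26/2) = 0.57 × 3.606 = 2.055.
z_β = 2.055 − 1.645 = 0.410.
Power = Φ(0.410) = 0.659.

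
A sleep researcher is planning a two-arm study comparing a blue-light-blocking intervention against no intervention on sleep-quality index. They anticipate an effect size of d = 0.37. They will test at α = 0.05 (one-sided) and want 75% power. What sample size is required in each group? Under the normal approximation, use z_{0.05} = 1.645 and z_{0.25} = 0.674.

For two independent groups with equal n: n = 2·((z_{α} + z_β) / d)².
z_{α} + z_β = 1.645 + 0.674 = 2.319.
n = 2 × (2.319 / 0.37)² = 2 × 6.268² = 2 × 39.28 = 78.6.
Round up to the next whole participant.

n = 79 per group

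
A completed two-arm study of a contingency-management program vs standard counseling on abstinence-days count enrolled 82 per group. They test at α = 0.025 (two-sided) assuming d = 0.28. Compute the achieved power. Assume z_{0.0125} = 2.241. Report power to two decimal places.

power ≈ 0.33

For two equal groups, power = Φ(d·√(n/2) − z_{α/2}).
d·√(n/2) = 0.28 × √(82/2) = 0.28 × 6.403 = 1.793.
z_β = 1.793 − 2.241 = -0.448.
Power = Φ(-0.448) = 0.327.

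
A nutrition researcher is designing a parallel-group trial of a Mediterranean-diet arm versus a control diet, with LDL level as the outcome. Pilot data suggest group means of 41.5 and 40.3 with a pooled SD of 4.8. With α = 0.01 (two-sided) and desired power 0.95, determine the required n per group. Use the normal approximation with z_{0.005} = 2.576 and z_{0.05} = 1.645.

n = 571 per group

Cohen's d = |M₁ − M₂| / SD_pooled = |41.5 − 40.3| / 4.8 = 1.2 / 4.8 = 0.250.
For two independent groups with equal n: n = 2·((z_{α/2} + z_β) / d)².
z_{α/2} + z_β = 2.576 + 1.645 = 4.221.
n = 2 × (4.221 / 0.250)² = 2 × 16.884² = 2 × 285.07 = 570.1.
Round up to the next whole participant.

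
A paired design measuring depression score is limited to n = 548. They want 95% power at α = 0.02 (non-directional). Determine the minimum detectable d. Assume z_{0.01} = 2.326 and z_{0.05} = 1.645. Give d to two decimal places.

d_min ≈ 0.17

For a single sample (or paired design) of n = 548: d_min = (z_{α/2} + z_β)/√n.
z-sum = 2.326 + 1.645 = 3.971.
d_min = 3.971 / √548 = 3.971 / 23.409 = 0.170.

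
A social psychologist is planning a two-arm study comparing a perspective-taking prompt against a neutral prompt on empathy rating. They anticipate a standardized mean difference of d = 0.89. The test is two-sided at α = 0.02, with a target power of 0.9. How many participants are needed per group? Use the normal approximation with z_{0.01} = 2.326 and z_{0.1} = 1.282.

For two independent groups with equal n: n = 2·((z_{α/2} + z_β) / d)².
z_{α/2} + z_β = 2.326 + 1.282 = 3.608.
n = 2 × (3.608 / 0.89)² = 2 × 4.054² = 2 × 16.43 = 32.9.
Round up to the next whole participant.

n = 33 per group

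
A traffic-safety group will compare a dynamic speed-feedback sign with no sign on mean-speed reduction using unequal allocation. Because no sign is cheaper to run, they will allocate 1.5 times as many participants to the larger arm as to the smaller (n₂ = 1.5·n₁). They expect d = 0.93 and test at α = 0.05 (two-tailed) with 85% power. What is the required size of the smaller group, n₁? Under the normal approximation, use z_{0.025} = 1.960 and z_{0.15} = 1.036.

With allocation ratio k = n₂/n₁ = 1.5, Var(x̄₁−x̄₂) = σ²(1/n₁ + 1/(k·n₁)) = σ²·(k+1)/(k·n₁).
So n₁ = (1 + 1/k)·((z_{α/2} + z_β)/d)² = 1.667 × (2.996/0.93)².
n₁ = 1.667 × 10.38 = 17.3.
Round up: n₁ = 18, giving n₂ = 1.5 × 18 = 27.

n₁ = 18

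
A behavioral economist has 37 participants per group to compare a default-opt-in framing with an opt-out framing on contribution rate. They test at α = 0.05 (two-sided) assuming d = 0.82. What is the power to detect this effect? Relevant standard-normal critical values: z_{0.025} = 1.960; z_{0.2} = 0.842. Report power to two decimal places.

For two equal groups, power = Φ(d·√(n/2) − z_{α/2}).
d·√(n/2) = 0.82 × √(37/2) = 0.82 × 4.301 = 3.527.
z_β = 3.527 − 1.960 = 1.567.
Power = Φ(1.567) = 0.941.

power ≈ 0.94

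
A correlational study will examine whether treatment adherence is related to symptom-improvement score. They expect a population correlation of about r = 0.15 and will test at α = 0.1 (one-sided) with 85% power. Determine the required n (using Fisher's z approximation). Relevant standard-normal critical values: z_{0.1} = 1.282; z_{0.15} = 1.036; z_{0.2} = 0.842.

Fisher's z: C = ½·ln((1+r)/(1−r)) = ½·ln(1.3529) = 0.1511.
n = ((z_{α} + z_β)/C)² + 3.
(1.282 + 1.036) / 0.1511 = 2.318 / 0.1511 = 15.341.
n = 15.341² + 3 = 235.34 + 3 = 238.3.
Round up.

n = 239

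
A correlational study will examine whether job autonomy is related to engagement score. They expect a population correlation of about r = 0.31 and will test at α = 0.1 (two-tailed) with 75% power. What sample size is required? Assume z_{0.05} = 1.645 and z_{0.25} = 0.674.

Fisher's z: C = ½·ln((1+r)/(1−r)) = ½·ln(1.8986) = 0.3205.
n = ((z_{α/2} + z_β)/C)² + 3.
(1.645 + 0.674) / 0.3205 = 2.319 / 0.3205 = 7.236.
n = 7.236² + 3 = 52.35 + 3 = 55.4.
Round up.

n = 56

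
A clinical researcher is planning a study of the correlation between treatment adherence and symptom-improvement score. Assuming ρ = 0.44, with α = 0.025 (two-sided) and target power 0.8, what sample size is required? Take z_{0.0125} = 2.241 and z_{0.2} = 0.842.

Fisher's z: C = ½·ln((1+r)/(1−r)) = ½·ln(2.5714) = 0.4722.
n = ((z_{α/2} + z_β)/C)² + 3.
(2.241 + 0.842) / 0.4722 = 3.083 / 0.4722 = 6.529.
n = 6.529² + 3 = 42.63 + 3 = 45.6.
Round up.

n = 46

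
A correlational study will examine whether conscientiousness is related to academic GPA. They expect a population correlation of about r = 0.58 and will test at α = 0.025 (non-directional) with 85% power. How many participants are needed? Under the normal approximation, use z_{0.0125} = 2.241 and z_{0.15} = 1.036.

n = 28

Fisher's z: C = ½·ln((1+r)/(1−r)) = ½·ln(3.7619) = 0.6625.
n = ((z_{α/2} + z_β)/C)² + 3.
(2.241 + 1.036) / 0.6625 = 3.277 / 0.6625 = 4.946.
n = 4.946² + 3 = 24.47 + 3 = 27.5.
Round up.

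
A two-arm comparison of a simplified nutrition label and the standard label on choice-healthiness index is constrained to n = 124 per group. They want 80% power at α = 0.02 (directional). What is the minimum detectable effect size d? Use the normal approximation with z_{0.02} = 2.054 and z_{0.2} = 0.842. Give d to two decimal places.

For two independent groups of n = 124 each: d_min = (z_{α} + z_β)·√(2/n).
z-sum = 2.054 + 0.842 = 2.896.
d_min = 2.896 × √(2/124) = 2.896 × 0.1270 = 0.368.

d_min ≈ 0.37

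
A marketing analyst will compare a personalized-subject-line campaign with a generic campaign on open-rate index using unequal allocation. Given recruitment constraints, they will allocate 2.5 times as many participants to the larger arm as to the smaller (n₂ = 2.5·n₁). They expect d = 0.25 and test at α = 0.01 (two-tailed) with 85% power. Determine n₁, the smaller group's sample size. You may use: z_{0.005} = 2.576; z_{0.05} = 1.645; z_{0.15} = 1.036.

n₁ = 293

With allocation ratio k = n₂/n₁ = 2.5, Var(x̄₁−x̄₂) = σ²(1/n₁ + 1/(k·n₁)) = σ²·(k+1)/(k·n₁).
So n₁ = (1 + 1/k)·((z_{α/2} + z_β)/d)² = 1.400 × (3.612/0.25)².
n₁ = 1.400 × 208.74 = 292.2.
Round up: n₁ = 293, giving n₂ = ⌈2.5 × 293⌉ = ⌈732.5⌉ = 733.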